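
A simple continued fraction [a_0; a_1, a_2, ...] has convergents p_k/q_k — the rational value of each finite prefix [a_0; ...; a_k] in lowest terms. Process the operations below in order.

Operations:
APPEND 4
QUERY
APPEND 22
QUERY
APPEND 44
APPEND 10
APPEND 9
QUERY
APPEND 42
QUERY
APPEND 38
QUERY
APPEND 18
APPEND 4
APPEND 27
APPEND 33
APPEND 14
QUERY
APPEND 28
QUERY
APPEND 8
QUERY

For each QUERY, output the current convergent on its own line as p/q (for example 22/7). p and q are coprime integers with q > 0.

APPEND 4: p_0 = 4·1 + 0 = 4, q_0 = 4·0 + 1 = 1 → 4/1
APPEND 22: p_1 = 22·4 + 1 = 89, q_1 = 22·1 + 0 = 22 → 89/22
APPEND 44: p_2 = 44·89 + 4 = 3920, q_2 = 44·22 + 1 = 969 → 3920/969
APPEND 10: p_3 = 10·3920 + 89 = 39289, q_3 = 10·969 + 22 = 9712 → 39289/9712
APPEND 9: p_4 = 9·39289 + 3920 = 357521, q_4 = 9·9712 + 969 = 88377 → 357521/88377
APPEND 42: p_5 = 42·357521 + 39289 = 15055171, q_5 = 42·88377 + 9712 = 3721546 → 15055171/3721546
APPEND 38: p_6 = 38·15055171 + 357521 = 572454019, q_6 = 38·3721546 + 88377 = 141507125 → 572454019/141507125
APPEND 18: p_7 = 18·572454019 + 15055171 = 10319227513, q_7 = 18·141507125 + 3721546 = 2550849796 → 10319227513/2550849796
APPEND 4: p_8 = 4·10319227513 + 572454019 = 41849364071, q_8 = 4·2550849796 + 141507125 = 10344906309 → 41849364071/10344906309
APPEND 27: p_9 = 27·41849364071 + 10319227513 = 1140252057430, q_9 = 27·10344906309 + 2550849796 = 281863320139 → 1140252057430/281863320139
APPEND 33: p_10 = 33·1140252057430 + 41849364071 = 37670167259261, q_10 = 33·281863320139 + 10344906309 = 9311834470896 → 37670167259261/9311834470896
APPEND 14: p_11 = 14·37670167259261 + 1140252057430 = 528522593687084, q_11 = 14·9311834470896 + 281863320139 = 130647545912683 → 528522593687084/130647545912683
APPEND 28: p_12 = 28·528522593687084 + 37670167259261 = 14836302790497613, q_12 = 28·130647545912683 + 9311834470896 = 3667443120026020 → 14836302790497613/3667443120026020
APPEND 8: p_13 = 8·14836302790497613 + 528522593687084 = 119218944917667988, q_13 = 8·3667443120026020 + 130647545912683 = 29470192506120843 → 119218944917667988/29470192506120843

4/1
89/22
357521/88377
15055171/3721546
572454019/141507125
528522593687084/130647545912683
14836302790497613/3667443120026020
119218944917667988/29470192506120843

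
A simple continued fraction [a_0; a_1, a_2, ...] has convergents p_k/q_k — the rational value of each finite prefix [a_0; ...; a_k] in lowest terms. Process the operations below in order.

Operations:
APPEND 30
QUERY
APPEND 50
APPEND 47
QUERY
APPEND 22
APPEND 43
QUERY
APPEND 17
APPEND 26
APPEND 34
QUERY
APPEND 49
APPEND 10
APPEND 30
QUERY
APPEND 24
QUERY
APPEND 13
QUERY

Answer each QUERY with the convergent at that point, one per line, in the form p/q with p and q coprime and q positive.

APPEND 30: p_0 = 30·1 + 0 = 30, q_0 = 30·0 + 1 = 1 → 30/1
APPEND 50: p_1 = 50·30 + 1 = 1501, q_1 = 50·1 + 0 = 50 → 1501/50
APPEND 47: p_2 = 47·1501 + 30 = 70577, q_2 = 47·50 + 1 = 2351 → 70577/2351
APPEND 22: p_3 = 22·70577 + 1501 = 1554195, q_3 = 22·2351 + 50 = 51772 → 1554195/51772
APPEND 43: p_4 = 43·1554195 + 70577 = 66900962, q_4 = 43·51772 + 2351 = 2228547 → 66900962/2228547
APPEND 17: p_5 = 17·66900962 + 1554195 = 1138870549, q_5 = 17·2228547 + 51772 = 37937071 → 1138870549/37937071
APPEND 26: p_6 = 26·1138870549 + 66900962 = 29677535236, q_6 = 26·37937071 + 2228547 = 988592393 → 29677535236/988592393
APPEND 34: p_7 = 34·29677535236 + 1138870549 = 1010175068573, q_7 = 34·988592393 + 37937071 = 33650078433 → 1010175068573/33650078433
APPEND 49: p_8 = 49·1010175068573 + 29677535236 = 49528255895313, q_8 = 49·33650078433 + 988592393 = 1649842435610 → 49528255895313/1649842435610
APPEND 10: p_9 = 10·49528255895313 + 1010175068573 = 496292734021703, q_9 = 10·1649842435610 + 33650078433 = 16532074434533 → 496292734021703/16532074434533
APPEND 30: p_10 = 30·496292734021703 + 49528255895313 = 14938310276546403, q_10 = 30·16532074434533 + 1649842435610 = 497612075471600 → 14938310276546403/497612075471600
APPEND 24: p_11 = 24·14938310276546403 + 496292734021703 = 359015739371135375, q_11 = 24·497612075471600 + 16532074434533 = 11959221885752933 → 359015739371135375/11959221885752933
APPEND 13: p_12 = 13·359015739371135375 + 14938310276546403 = 4682142922101306278, q_12 = 13·11959221885752933 + 497612075471600 = 155967496590259729 → 4682142922101306278/155967496590259729

30/1
70577/2351
66900962/2228547
1010175068573/33650078433
14938310276546403/497612075471600
359015739371135375/11959221885752933
4682142922101306278/155967496590259729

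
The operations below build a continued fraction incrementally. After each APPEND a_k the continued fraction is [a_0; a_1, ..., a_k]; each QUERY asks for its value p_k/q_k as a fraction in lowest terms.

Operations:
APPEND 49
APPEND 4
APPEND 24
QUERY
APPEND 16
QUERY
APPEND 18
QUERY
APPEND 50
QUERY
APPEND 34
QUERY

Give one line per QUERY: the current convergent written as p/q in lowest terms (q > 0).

4777/97
76629/1556
1384099/28105
69281579/1406806
2356957785/47859509

APPEND 49: p_0 = 49·1 + 0 = 49, q_0 = 49·0 + 1 = 1 → 49/1
APPEND 4: p_1 = 4·49 + 1 = 197, q_1 = 4·1 + 0 = 4 → 197/4
APPEND 24: p_2 = 24·197 + 49 = 4777, q_2 = 24·4 + 1 = 97 → 4777/97
APPEND 16: p_3 = 16·4777 + 197 = 76629, q_3 = 16·97 + 4 = 1556 → 76629/1556
APPEND 18: p_4 = 18·76629 + 4777 = 1384099, q_4 = 18·1556 + 97 = 28105 → 1384099/28105
APPEND 50: p_5 = 50·1384099 + 76629 = 69281579, q_5 = 50·28105 + 1556 = 1406806 → 69281579/1406806
APPEND 34: p_6 = 34·69281579 + 1384099 = 2356957785, q_6 = 34·1406806 + 28105 = 47859509 → 2356957785/47859509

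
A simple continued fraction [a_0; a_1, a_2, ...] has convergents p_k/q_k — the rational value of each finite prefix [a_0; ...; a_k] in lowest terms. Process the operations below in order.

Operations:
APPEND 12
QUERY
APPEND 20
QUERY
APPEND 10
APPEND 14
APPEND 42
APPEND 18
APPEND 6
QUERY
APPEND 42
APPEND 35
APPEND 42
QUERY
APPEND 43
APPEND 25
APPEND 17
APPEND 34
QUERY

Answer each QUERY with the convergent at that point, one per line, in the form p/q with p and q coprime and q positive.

APPEND 12: p_0 = 12·1 + 0 = 12, q_0 = 12·0 + 1 = 1 → 12/1
APPEND 20: p_1 = 20·12 + 1 = 241, q_1 = 20·1 + 0 = 20 → 241/20
APPEND 10: p_2 = 10·241 + 12 = 2422, q_2 = 10·20 + 1 = 201 → 2422/201
APPEND 14: p_3 = 14·2422 + 241 = 34149, q_3 = 14·201 + 20 = 2834 → 34149/2834
APPEND 42: p_4 = 42·34149 + 2422 = 1436680, q_4 = 42·2834 + 201 = 119229 → 1436680/119229
APPEND 18: p_5 = 18·1436680 + 34149 = 25894389, q_5 = 18·119229 + 2834 = 2148956 → 25894389/2148956
APPEND 6: p_6 = 6·25894389 + 1436680 = 156803014, q_6 = 6·2148956 + 119229 = 13012965 → 156803014/13012965
APPEND 42: p_7 = 42·156803014 + 25894389 = 6611620977, q_7 = 42·13012965 + 2148956 = 548693486 → 6611620977/548693486
APPEND 35: p_8 = 35·6611620977 + 156803014 = 231563537209, q_8 = 35·548693486 + 13012965 = 19217284975 → 231563537209/19217284975
APPEND 42: p_9 = 42·231563537209 + 6611620977 = 9732280183755, q_9 = 42·19217284975 + 548693486 = 807674662436 → 9732280183755/807674662436
APPEND 43: p_10 = 43·9732280183755 + 231563537209 = 418719611438674, q_10 = 43·807674662436 + 19217284975 = 34749227769723 → 418719611438674/34749227769723
APPEND 25: p_11 = 25·418719611438674 + 9732280183755 = 10477722566150605, q_11 = 25·34749227769723 + 807674662436 = 869538368905511 → 10477722566150605/869538368905511
APPEND 17: p_12 = 17·10477722566150605 + 418719611438674 = 178540003235998959, q_12 = 17·869538368905511 + 34749227769723 = 14816901499163410 → 178540003235998959/14816901499163410
APPEND 34: p_13 = 34·178540003235998959 + 10477722566150605 = 6080837832590115211, q_13 = 34·14816901499163410 + 869538368905511 = 504644189340461451 → 6080837832590115211/504644189340461451

12/1
241/20
156803014/13012965
9732280183755/807674662436
6080837832590115211/504644189340461451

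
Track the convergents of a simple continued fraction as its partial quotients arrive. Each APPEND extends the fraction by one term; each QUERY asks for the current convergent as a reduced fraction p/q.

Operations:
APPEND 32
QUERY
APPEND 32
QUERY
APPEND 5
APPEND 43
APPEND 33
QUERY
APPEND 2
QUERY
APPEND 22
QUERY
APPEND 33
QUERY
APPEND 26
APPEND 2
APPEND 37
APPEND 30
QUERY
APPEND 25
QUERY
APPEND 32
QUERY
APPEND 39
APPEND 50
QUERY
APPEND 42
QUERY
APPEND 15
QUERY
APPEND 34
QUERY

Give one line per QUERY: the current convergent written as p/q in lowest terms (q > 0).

32/1
1025/32
7356765/229676
14936306/466307
335955497/10488430
11101467707/346584497
663103439581985/20701890788871
16599669802545709/518236719749564
531852537121044673/16604276922774919
1038474283413285442473/32420856112321345169
43636678751975511871822/1362324041754204468503
655588655563045963519803/20467281482425388372714
22333650967895538271545124/697249894444217409140779

APPEND 32: p_0 = 32·1 + 0 = 32, q_0 = 32·0 + 1 = 1 → 32/1
APPEND 32: p_1 = 32·32 + 1 = 1025, q_1 = 32·1 + 0 = 32 → 1025/32
APPEND 5: p_2 = 5·1025 + 32 = 5157, q_2 = 5·32 + 1 = 161 → 5157/161
APPEND 43: p_3 = 43·5157 + 1025 = 222776, q_3 = 43·161 + 32 = 6955 → 222776/6955
APPEND 33: p_4 = 33·222776 + 5157 = 7356765, q_4 = 33·6955 + 161 = 229676 → 7356765/229676
APPEND 2: p_5 = 2·7356765 + 222776 = 14936306, q_5 = 2·229676 + 6955 = 466307 → 14936306/466307
APPEND 22: p_6 = 22·14936306 + 7356765 = 335955497, q_6 = 22·466307 + 229676 = 10488430 → 335955497/10488430
APPEND 33: p_7 = 33·335955497 + 14936306 = 11101467707, q_7 = 33·10488430 + 466307 = 346584497 → 11101467707/346584497
APPEND 26: p_8 = 26·11101467707 + 335955497 = 288974115879, q_8 = 26·346584497 + 10488430 = 9021685352 → 288974115879/9021685352
APPEND 2: p_9 = 2·288974115879 + 11101467707 = 589049699465, q_9 = 2·9021685352 + 346584497 = 18389955201 → 589049699465/18389955201
APPEND 37: p_10 = 37·589049699465 + 288974115879 = 22083812996084, q_10 = 37·18389955201 + 9021685352 = 689450027789 → 22083812996084/689450027789
APPEND 30: p_11 = 30·22083812996084 + 589049699465 = 663103439581985, q_11 = 30·689450027789 + 18389955201 = 20701890788871 → 663103439581985/20701890788871
APPEND 25: p_12 = 25·663103439581985 + 22083812996084 = 16599669802545709, q_12 = 25·20701890788871 + 689450027789 = 518236719749564 → 16599669802545709/518236719749564
APPEND 32: p_13 = 32·16599669802545709 + 663103439581985 = 531852537121044673, q_13 = 32·518236719749564 + 20701890788871 = 16604276922774919 → 531852537121044673/16604276922774919
APPEND 39: p_14 = 39·531852537121044673 + 16599669802545709 = 20758848617523287956, q_14 = 39·16604276922774919 + 518236719749564 = 648085036707971405 → 20758848617523287956/648085036707971405
APPEND 50: p_15 = 50·20758848617523287956 + 531852537121044673 = 1038474283413285442473, q_15 = 50·648085036707971405 + 16604276922774919 = 32420856112321345169 → 1038474283413285442473/32420856112321345169
APPEND 42: p_16 = 42·1038474283413285442473 + 20758848617523287956 = 43636678751975511871822, q_16 = 42·32420856112321345169 + 648085036707971405 = 1362324041754204468503 → 43636678751975511871822/1362324041754204468503
APPEND 15: p_17 = 15·43636678751975511871822 + 1038474283413285442473 = 655588655563045963519803, q_17 = 15·1362324041754204468503 + 32420856112321345169 = 20467281482425388372714 → 655588655563045963519803/20467281482425388372714
APPEND 34: p_18 = 34·655588655563045963519803 + 43636678751975511871822 = 22333650967895538271545124, q_18 = 34·20467281482425388372714 + 1362324041754204468503 = 697249894444217409140779 → 22333650967895538271545124/697249894444217409140779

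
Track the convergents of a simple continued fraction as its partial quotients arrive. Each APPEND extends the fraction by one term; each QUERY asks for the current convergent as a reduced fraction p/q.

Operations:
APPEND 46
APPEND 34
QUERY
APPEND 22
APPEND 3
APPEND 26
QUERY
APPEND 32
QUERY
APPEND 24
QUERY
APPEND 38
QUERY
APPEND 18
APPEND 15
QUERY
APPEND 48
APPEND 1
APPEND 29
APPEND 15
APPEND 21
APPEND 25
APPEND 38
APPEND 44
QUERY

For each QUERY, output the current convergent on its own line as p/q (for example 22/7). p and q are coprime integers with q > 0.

1565/34
2764294/60055
88562401/1924041
2128261918/46237039
80962515285/1758931523
21972765571005/477363998318
429397480850898418568861/9328771003553117825938

APPEND 46: p_0 = 46·1 + 0 = 46, q_0 = 46·0 + 1 = 1 → 46/1
APPEND 34: p_1 = 34·46 + 1 = 1565, q_1 = 34·1 + 0 = 34 → 1565/34
APPEND 22: p_2 = 22·1565 + 46 = 34476, q_2 = 22·34 + 1 = 749 → 34476/749
APPEND 3: p_3 = 3·34476 + 1565 = 104993, q_3 = 3·749 + 34 = 2281 → 104993/2281
APPEND 26: p_4 = 26·104993 + 34476 = 2764294, q_4 = 26·2281 + 749 = 60055 → 2764294/60055
APPEND 32: p_5 = 32·2764294 + 104993 = 88562401, q_5 = 32·60055 + 2281 = 1924041 → 88562401/1924041
APPEND 24: p_6 = 24·88562401 + 2764294 = 2128261918, q_6 = 24·1924041 + 60055 = 46237039 → 2128261918/46237039
APPEND 38: p_7 = 38·2128261918 + 88562401 = 80962515285, q_7 = 38·46237039 + 1924041 = 1758931523 → 80962515285/1758931523
APPEND 18: p_8 = 18·80962515285 + 2128261918 = 1459453537048, q_8 = 18·1758931523 + 46237039 = 31707004453 → 1459453537048/31707004453
APPEND 15: p_9 = 15·1459453537048 + 80962515285 = 21972765571005, q_9 = 15·31707004453 + 1758931523 = 477363998318 → 21972765571005/477363998318
APPEND 48: p_10 = 48·21972765571005 + 1459453537048 = 1056152200945288, q_10 = 48·477363998318 + 31707004453 = 22945178923717 → 1056152200945288/22945178923717
APPEND 1: p_11 = 1·1056152200945288 + 21972765571005 = 1078124966516293, q_11 = 1·22945178923717 + 477363998318 = 23422542922035 → 1078124966516293/23422542922035
APPEND 29: p_12 = 29·1078124966516293 + 1056152200945288 = 32321776229917785, q_12 = 29·23422542922035 + 22945178923717 = 702198923662732 → 32321776229917785/702198923662732
APPEND 15: p_13 = 15·32321776229917785 + 1078124966516293 = 485904768415283068, q_13 = 15·702198923662732 + 23422542922035 = 10556406397863015 → 485904768415283068/10556406397863015
APPEND 21: p_14 = 21·485904768415283068 + 32321776229917785 = 10236321912950862213, q_14 = 21·10556406397863015 + 702198923662732 = 222386733278786047 → 10236321912950862213/222386733278786047
APPEND 25: p_15 = 25·10236321912950862213 + 485904768415283068 = 256393952592186838393, q_15 = 25·222386733278786047 + 10556406397863015 = 5570224738367514190 → 256393952592186838393/5570224738367514190
APPEND 38: p_16 = 38·256393952592186838393 + 10236321912950862213 = 9753206520416050721147, q_16 = 38·5570224738367514190 + 222386733278786047 = 211890926791244325267 → 9753206520416050721147/211890926791244325267
APPEND 44: p_17 = 44·9753206520416050721147 + 256393952592186838393 = 429397480850898418568861, q_17 = 44·211890926791244325267 + 5570224738367514190 = 9328771003553117825938 → 429397480850898418568861/9328771003553117825938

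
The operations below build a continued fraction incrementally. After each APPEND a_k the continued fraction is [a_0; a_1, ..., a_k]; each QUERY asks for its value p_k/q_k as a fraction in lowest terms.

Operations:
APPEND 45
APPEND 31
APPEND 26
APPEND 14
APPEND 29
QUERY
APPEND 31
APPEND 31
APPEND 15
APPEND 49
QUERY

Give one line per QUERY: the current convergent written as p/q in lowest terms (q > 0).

14831271/329348
10535208206371/233948240333

APPEND 45: p_0 = 45·1 + 0 = 45, q_0 = 45·0 + 1 = 1 → 45/1
APPEND 31: p_1 = 31·45 + 1 = 1396, q_1 = 31·1 + 0 = 31 → 1396/31
APPEND 26: p_2 = 26·1396 + 45 = 36341, q_2 = 26·31 + 1 = 807 → 36341/807
APPEND 14: p_3 = 14·36341 + 1396 = 510170, q_3 = 14·807 + 31 = 11329 → 510170/11329
APPEND 29: p_4 = 29·510170 + 36341 = 14831271, q_4 = 29·11329 + 807 = 329348 → 14831271/329348
APPEND 31: p_5 = 31·14831271 + 510170 = 460279571, q_5 = 31·329348 + 11329 = 10221117 → 460279571/10221117
APPEND 31: p_6 = 31·460279571 + 14831271 = 14283497972, q_6 = 31·10221117 + 329348 = 317183975 → 14283497972/317183975
APPEND 15: p_7 = 15·14283497972 + 460279571 = 214712749151, q_7 = 15·317183975 + 10221117 = 4767980742 → 214712749151/4767980742
APPEND 49: p_8 = 49·214712749151 + 14283497972 = 10535208206371, q_8 = 49·4767980742 + 317183975 = 233948240333 → 10535208206371/233948240333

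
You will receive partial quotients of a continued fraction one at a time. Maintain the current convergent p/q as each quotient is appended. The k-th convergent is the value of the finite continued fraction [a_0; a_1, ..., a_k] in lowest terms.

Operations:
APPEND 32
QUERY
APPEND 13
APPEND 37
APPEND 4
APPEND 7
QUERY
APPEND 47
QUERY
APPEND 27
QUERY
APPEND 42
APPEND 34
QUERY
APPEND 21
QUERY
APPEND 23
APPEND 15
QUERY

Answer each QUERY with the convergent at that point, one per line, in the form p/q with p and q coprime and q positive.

APPEND 32: p_0 = 32·1 + 0 = 32, q_0 = 32·0 + 1 = 1 → 32/1
APPEND 13: p_1 = 13·32 + 1 = 417, q_1 = 13·1 + 0 = 13 → 417/13
APPEND 37: p_2 = 37·417 + 32 = 15461, q_2 = 37·13 + 1 = 482 → 15461/482
APPEND 4: p_3 = 4·15461 + 417 = 62261, q_3 = 4·482 + 13 = 1941 → 62261/1941
APPEND 7: p_4 = 7·62261 + 15461 = 451288, q_4 = 7·1941 + 482 = 14069 → 451288/14069
APPEND 47: p_5 = 47·451288 + 62261 = 21272797, q_5 = 47·14069 + 1941 = 663184 → 21272797/663184
APPEND 27: p_6 = 27·21272797 + 451288 = 574816807, q_6 = 27·663184 + 14069 = 17920037 → 574816807/17920037
APPEND 42: p_7 = 42·574816807 + 21272797 = 24163578691, q_7 = 42·17920037 + 663184 = 753304738 → 24163578691/753304738
APPEND 34: p_8 = 34·24163578691 + 574816807 = 822136492301, q_8 = 34·753304738 + 17920037 = 25630281129 → 822136492301/25630281129
APPEND 21: p_9 = 21·822136492301 + 24163578691 = 17289029917012, q_9 = 21·25630281129 + 753304738 = 538989208447 → 17289029917012/538989208447
APPEND 23: p_10 = 23·17289029917012 + 822136492301 = 398469824583577, q_10 = 23·538989208447 + 25630281129 = 12422382075410 → 398469824583577/12422382075410
APPEND 15: p_11 = 15·398469824583577 + 17289029917012 = 5994336398670667, q_11 = 15·12422382075410 + 538989208447 = 186874720339597 → 5994336398670667/186874720339597

32/1
451288/14069
21272797/663184
574816807/17920037
822136492301/25630281129
17289029917012/538989208447
5994336398670667/186874720339597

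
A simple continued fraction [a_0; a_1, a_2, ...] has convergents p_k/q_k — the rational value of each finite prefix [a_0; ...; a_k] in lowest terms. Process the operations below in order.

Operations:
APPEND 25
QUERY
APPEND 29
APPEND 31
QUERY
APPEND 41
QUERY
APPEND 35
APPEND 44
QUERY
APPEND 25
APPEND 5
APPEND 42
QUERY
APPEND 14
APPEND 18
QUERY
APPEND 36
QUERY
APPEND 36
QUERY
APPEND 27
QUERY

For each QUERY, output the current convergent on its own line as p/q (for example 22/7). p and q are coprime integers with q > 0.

25/1
22531/900
924497/36929
1425641241/56947189
7586966642783/303061114478
1922738829152027/76803734594936
69324995175167930/2769184482833277
2497622565135197507/99767445116592908
67505134253825500619/2696490202630841793

APPEND 25: p_0 = 25·1 + 0 = 25, q_0 = 25·0 + 1 = 1 → 25/1
APPEND 29: p_1 = 29·25 + 1 = 726, q_1 = 29·1 + 0 = 29 → 726/29
APPEND 31: p_2 = 31·726 + 25 = 22531, q_2 = 31·29 + 1 = 900 → 22531/900
APPEND 41: p_3 = 41·22531 + 726 = 924497, q_3 = 41·900 + 29 = 36929 → 924497/36929
APPEND 35: p_4 = 35·924497 + 22531 = 32379926, q_4 = 35·36929 + 900 = 1293415 → 32379926/1293415
APPEND 44: p_5 = 44·32379926 + 924497 = 1425641241, q_5 = 44·1293415 + 36929 = 56947189 → 1425641241/56947189
APPEND 25: p_6 = 25·1425641241 + 32379926 = 35673410951, q_6 = 25·56947189 + 1293415 = 1424973140 → 35673410951/1424973140
APPEND 5: p_7 = 5·35673410951 + 1425641241 = 179792695996, q_7 = 5·1424973140 + 56947189 = 7181812889 → 179792695996/7181812889
APPEND 42: p_8 = 42·179792695996 + 35673410951 = 7586966642783, q_8 = 42·7181812889 + 1424973140 = 303061114478 → 7586966642783/303061114478
APPEND 14: p_9 = 14·7586966642783 + 179792695996 = 106397325694958, q_9 = 14·303061114478 + 7181812889 = 4250037415581 → 106397325694958/4250037415581
APPEND 18: p_10 = 18·106397325694958 + 7586966642783 = 1922738829152027, q_10 = 18·4250037415581 + 303061114478 = 76803734594936 → 1922738829152027/76803734594936
APPEND 36: p_11 = 36·1922738829152027 + 106397325694958 = 69324995175167930, q_11 = 36·76803734594936 + 4250037415581 = 2769184482833277 → 69324995175167930/2769184482833277
APPEND 36: p_12 = 36·69324995175167930 + 1922738829152027 = 2497622565135197507, q_12 = 36·2769184482833277 + 76803734594936 = 99767445116592908 → 2497622565135197507/99767445116592908
APPEND 27: p_13 = 27·2497622565135197507 + 69324995175167930 = 67505134253825500619, q_13 = 27·99767445116592908 + 2769184482833277 = 2696490202630841793 → 67505134253825500619/2696490202630841793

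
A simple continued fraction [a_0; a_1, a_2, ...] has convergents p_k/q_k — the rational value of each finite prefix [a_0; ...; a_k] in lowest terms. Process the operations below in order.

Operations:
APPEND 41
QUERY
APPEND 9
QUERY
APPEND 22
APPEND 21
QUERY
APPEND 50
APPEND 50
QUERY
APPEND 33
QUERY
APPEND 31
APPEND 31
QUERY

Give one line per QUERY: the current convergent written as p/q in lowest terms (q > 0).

APPEND 41: p_0 = 41·1 + 0 = 41, q_0 = 41·0 + 1 = 1 → 41/1
APPEND 9: p_1 = 9·41 + 1 = 370, q_1 = 9·1 + 0 = 9 → 370/9
APPEND 22: p_2 = 22·370 + 41 = 8181, q_2 = 22·9 + 1 = 199 → 8181/199
APPEND 21: p_3 = 21·8181 + 370 = 172171, q_3 = 21·199 + 9 = 4188 → 172171/4188
APPEND 50: p_4 = 50·172171 + 8181 = 8616731, q_4 = 50·4188 + 199 = 209599 → 8616731/209599
APPEND 50: p_5 = 50·8616731 + 172171 = 431008721, q_5 = 50·209599 + 4188 = 10484138 → 431008721/10484138
APPEND 33: p_6 = 33·431008721 + 8616731 = 14231904524, q_6 = 33·10484138 + 209599 = 346186153 → 14231904524/346186153
APPEND 31: p_7 = 31·14231904524 + 431008721 = 441620048965, q_7 = 31·346186153 + 10484138 = 10742254881 → 441620048965/10742254881
APPEND 31: p_8 = 31·441620048965 + 14231904524 = 13704453422439, q_8 = 31·10742254881 + 346186153 = 333356087464 → 13704453422439/333356087464

41/1
370/9
172171/4188
431008721/10484138
14231904524/346186153
13704453422439/333356087464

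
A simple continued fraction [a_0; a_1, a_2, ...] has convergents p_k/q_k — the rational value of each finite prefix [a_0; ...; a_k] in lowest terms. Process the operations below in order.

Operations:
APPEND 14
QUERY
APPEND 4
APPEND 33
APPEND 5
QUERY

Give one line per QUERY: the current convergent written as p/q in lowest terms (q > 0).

APPEND 14: p_0 = 14·1 + 0 = 14, q_0 = 14·0 + 1 = 1 → 14/1
APPEND 4: p_1 = 4·14 + 1 = 57, q_1 = 4·1 + 0 = 4 → 57/4
APPEND 33: p_2 = 33·57 + 14 = 1895, q_2 = 33·4 + 1 = 133 → 1895/133
APPEND 5: p_3 = 5·1895 + 57 = 9532, q_3 = 5·133 + 4 = 669 → 9532/669

14/1
9532/669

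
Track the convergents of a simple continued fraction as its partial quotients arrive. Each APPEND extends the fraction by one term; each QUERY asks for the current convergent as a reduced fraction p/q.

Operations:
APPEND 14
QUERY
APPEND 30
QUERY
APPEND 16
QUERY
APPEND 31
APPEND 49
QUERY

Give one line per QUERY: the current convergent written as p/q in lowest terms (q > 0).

14/1
421/30
6750/481
10280629/732590

APPEND 14: p_0 = 14·1 + 0 = 14, q_0 = 14·0 + 1 = 1 → 14/1
APPEND 30: p_1 = 30·14 + 1 = 421, q_1 = 30·1 + 0 = 30 → 421/30
APPEND 16: p_2 = 16·421 + 14 = 6750, q_2 = 16·30 + 1 = 481 → 6750/481
APPEND 31: p_3 = 31·6750 + 421 = 209671, q_3 = 31·481 + 30 = 14941 → 209671/14941
APPEND 49: p_4 = 49·209671 + 6750 = 10280629, q_4 = 49·14941 + 481 = 732590 → 10280629/732590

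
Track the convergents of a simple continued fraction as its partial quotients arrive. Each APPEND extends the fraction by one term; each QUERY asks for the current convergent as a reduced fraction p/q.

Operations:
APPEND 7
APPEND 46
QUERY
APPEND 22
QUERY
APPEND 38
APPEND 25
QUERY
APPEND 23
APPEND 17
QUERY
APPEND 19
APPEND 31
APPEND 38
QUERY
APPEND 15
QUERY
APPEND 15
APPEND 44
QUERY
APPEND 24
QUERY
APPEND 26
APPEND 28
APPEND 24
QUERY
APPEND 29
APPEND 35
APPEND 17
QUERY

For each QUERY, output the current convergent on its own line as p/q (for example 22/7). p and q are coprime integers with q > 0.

APPEND 7: p_0 = 7·1 + 0 = 7, q_0 = 7·0 + 1 = 1 → 7/1
APPEND 46: p_1 = 46·7 + 1 = 323, q_1 = 46·1 + 0 = 46 → 323/46
APPEND 22: p_2 = 22·323 + 7 = 7113, q_2 = 22·46 + 1 = 1013 → 7113/1013
APPEND 38: p_3 = 38·7113 + 323 = 270617, q_3 = 38·1013 + 46 = 38540 → 270617/38540
APPEND 25: p_4 = 25·270617 + 7113 = 6772538, q_4 = 25·38540 + 1013 = 964513 → 6772538/964513
APPEND 23: p_5 = 23·6772538 + 270617 = 156038991, q_5 = 23·964513 + 38540 = 22222339 → 156038991/22222339
APPEND 17: p_6 = 17·156038991 + 6772538 = 2659435385, q_6 = 17·22222339 + 964513 = 378744276 → 2659435385/378744276
APPEND 19: p_7 = 19·2659435385 + 156038991 = 50685311306, q_7 = 19·378744276 + 22222339 = 7218363583 → 50685311306/7218363583
APPEND 31: p_8 = 31·50685311306 + 2659435385 = 1573904085871, q_8 = 31·7218363583 + 378744276 = 224148015349 → 1573904085871/224148015349
APPEND 38: p_9 = 38·1573904085871 + 50685311306 = 59859040574404, q_9 = 38·224148015349 + 7218363583 = 8524842946845 → 59859040574404/8524842946845
APPEND 15: p_10 = 15·59859040574404 + 1573904085871 = 899459512701931, q_10 = 15·8524842946845 + 224148015349 = 128096792218024 → 899459512701931/128096792218024
APPEND 15: p_11 = 15·899459512701931 + 59859040574404 = 13551751731103369, q_11 = 15·128096792218024 + 8524842946845 = 1929976726217205 → 13551751731103369/1929976726217205
APPEND 44: p_12 = 44·13551751731103369 + 899459512701931 = 597176535681250167, q_12 = 44·1929976726217205 + 128096792218024 = 85047072745775044 → 597176535681250167/85047072745775044
APPEND 24: p_13 = 24·597176535681250167 + 13551751731103369 = 14345788608081107377, q_13 = 24·85047072745775044 + 1929976726217205 = 2043059722624818261 → 14345788608081107377/2043059722624818261
APPEND 26: p_14 = 26·14345788608081107377 + 597176535681250167 = 373587680345790041969, q_14 = 26·2043059722624818261 + 85047072745775044 = 53204599860991049830 → 373587680345790041969/53204599860991049830
APPEND 28: p_15 = 28·373587680345790041969 + 14345788608081107377 = 10474800838290202282509, q_15 = 28·53204599860991049830 + 2043059722624818261 = 1491771855830374213501 → 10474800838290202282509/1491771855830374213501
APPEND 24: p_16 = 24·10474800838290202282509 + 373587680345790041969 = 251768807799310644822185, q_16 = 24·1491771855830374213501 + 53204599860991049830 = 35855729139789972173854 → 251768807799310644822185/35855729139789972173854
APPEND 29: p_17 = 29·251768807799310644822185 + 10474800838290202282509 = 7311770227018298902125874, q_17 = 29·35855729139789972173854 + 1491771855830374213501 = 1041307916909739567255267 → 7311770227018298902125874/1041307916909739567255267
APPEND 35: p_18 = 35·7311770227018298902125874 + 251768807799310644822185 = 256163726753439772219227775, q_18 = 35·1041307916909739567255267 + 35855729139789972173854 = 36481632820980674826108199 → 256163726753439772219227775/36481632820980674826108199
APPEND 17: p_19 = 17·256163726753439772219227775 + 7311770227018298902125874 = 4362095125035494426628998049, q_19 = 17·36481632820980674826108199 + 1041307916909739567255267 = 621229065873581211611094650 → 4362095125035494426628998049/621229065873581211611094650

323/46
7113/1013
6772538/964513
2659435385/378744276
59859040574404/8524842946845
899459512701931/128096792218024
597176535681250167/85047072745775044
14345788608081107377/2043059722624818261
251768807799310644822185/35855729139789972173854
4362095125035494426628998049/621229065873581211611094650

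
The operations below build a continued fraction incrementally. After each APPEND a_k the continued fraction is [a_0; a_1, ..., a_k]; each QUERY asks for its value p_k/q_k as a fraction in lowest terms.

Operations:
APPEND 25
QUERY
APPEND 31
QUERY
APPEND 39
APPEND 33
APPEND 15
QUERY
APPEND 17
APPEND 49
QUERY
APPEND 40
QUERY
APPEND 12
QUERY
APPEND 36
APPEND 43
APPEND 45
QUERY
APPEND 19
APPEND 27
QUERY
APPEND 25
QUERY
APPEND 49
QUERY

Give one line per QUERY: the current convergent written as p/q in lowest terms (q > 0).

APPEND 25: p_0 = 25·1 + 0 = 25, q_0 = 25·0 + 1 = 1 → 25/1
APPEND 31: p_1 = 31·25 + 1 = 776, q_1 = 31·1 + 0 = 31 → 776/31
APPEND 39: p_2 = 39·776 + 25 = 30289, q_2 = 39·31 + 1 = 1210 → 30289/1210
APPEND 33: p_3 = 33·30289 + 776 = 1000313, q_3 = 33·1210 + 31 = 39961 → 1000313/39961
APPEND 15: p_4 = 15·1000313 + 30289 = 15034984, q_4 = 15·39961 + 1210 = 600625 → 15034984/600625
APPEND 17: p_5 = 17·15034984 + 1000313 = 256595041, q_5 = 17·600625 + 39961 = 10250586 → 256595041/10250586
APPEND 49: p_6 = 49·256595041 + 15034984 = 12588191993, q_6 = 49·10250586 + 600625 = 502879339 → 12588191993/502879339
APPEND 40: p_7 = 40·12588191993 + 256595041 = 503784274761, q_7 = 40·502879339 + 10250586 = 20125424146 → 503784274761/20125424146
APPEND 12: p_8 = 12·503784274761 + 12588191993 = 6057999489125, q_8 = 12·20125424146 + 502879339 = 242007969091 → 6057999489125/242007969091
APPEND 36: p_9 = 36·6057999489125 + 503784274761 = 218591765883261, q_9 = 36·242007969091 + 20125424146 = 8732412311422 → 218591765883261/8732412311422
APPEND 43: p_10 = 43·218591765883261 + 6057999489125 = 9405503932469348, q_10 = 43·8732412311422 + 242007969091 = 375735737360237 → 9405503932469348/375735737360237
APPEND 45: p_11 = 45·9405503932469348 + 218591765883261 = 423466268727003921, q_11 = 45·375735737360237 + 8732412311422 = 16916840593522087 → 423466268727003921/16916840593522087
APPEND 19: p_12 = 19·423466268727003921 + 9405503932469348 = 8055264609745543847, q_12 = 19·16916840593522087 + 375735737360237 = 321795707014279890 → 8055264609745543847/321795707014279890
APPEND 27: p_13 = 27·8055264609745543847 + 423466268727003921 = 217915610731856687790, q_13 = 27·321795707014279890 + 16916840593522087 = 8705400929979079117 → 217915610731856687790/8705400929979079117
APPEND 25: p_14 = 25·217915610731856687790 + 8055264609745543847 = 5455945532906162738597, q_14 = 25·8705400929979079117 + 321795707014279890 = 217956818956491257815 → 5455945532906162738597/217956818956491257815
APPEND 49: p_15 = 49·5455945532906162738597 + 217915610731856687790 = 267559246723133830879043, q_15 = 49·217956818956491257815 + 8705400929979079117 = 10688589529798050712052 → 267559246723133830879043/10688589529798050712052

25/1
776/31
15034984/600625
12588191993/502879339
503784274761/20125424146
6057999489125/242007969091
423466268727003921/16916840593522087
217915610731856687790/8705400929979079117
5455945532906162738597/217956818956491257815
267559246723133830879043/10688589529798050712052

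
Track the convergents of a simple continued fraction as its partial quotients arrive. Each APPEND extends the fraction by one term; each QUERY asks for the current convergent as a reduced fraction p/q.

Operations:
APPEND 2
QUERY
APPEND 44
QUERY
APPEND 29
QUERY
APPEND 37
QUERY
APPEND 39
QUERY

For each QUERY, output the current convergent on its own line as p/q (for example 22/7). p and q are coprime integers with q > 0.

2/1
89/44
2583/1277
95660/47293
3733323/1845704

APPEND 2: p_0 = 2·1 + 0 = 2, q_0 = 2·0 + 1 = 1 → 2/1
APPEND 44: p_1 = 44·2 + 1 = 89, q_1 = 44·1 + 0 = 44 → 89/44
APPEND 29: p_2 = 29·89 + 2 = 2583, q_2 = 29·44 + 1 = 1277 → 2583/1277
APPEND 37: p_3 = 37·2583 + 89 = 95660, q_3 = 37·1277 + 44 = 47293 → 95660/47293
APPEND 39: p_4 = 39·95660 + 2583 = 3733323, q_4 = 39·47293 + 1277 = 1845704 → 3733323/1845704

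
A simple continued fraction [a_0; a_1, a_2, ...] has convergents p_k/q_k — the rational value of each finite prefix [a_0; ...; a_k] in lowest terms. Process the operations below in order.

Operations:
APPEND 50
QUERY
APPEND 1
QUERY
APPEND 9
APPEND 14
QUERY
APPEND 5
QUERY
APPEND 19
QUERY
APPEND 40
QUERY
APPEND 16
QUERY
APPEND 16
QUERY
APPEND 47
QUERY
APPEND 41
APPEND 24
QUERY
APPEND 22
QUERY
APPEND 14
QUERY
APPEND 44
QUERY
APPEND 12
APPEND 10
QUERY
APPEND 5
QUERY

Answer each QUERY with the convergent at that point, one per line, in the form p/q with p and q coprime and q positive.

APPEND 50: p_0 = 50·1 + 0 = 50, q_0 = 50·0 + 1 = 1 → 50/1
APPEND 1: p_1 = 1·50 + 1 = 51, q_1 = 1·1 + 0 = 1 → 51/1
APPEND 9: p_2 = 9·51 + 50 = 509, q_2 = 9·1 + 1 = 10 → 509/10
APPEND 14: p_3 = 14·509 + 51 = 7177, q_3 = 14·10 + 1 = 141 → 7177/141
APPEND 5: p_4 = 5·7177 + 509 = 36394, q_4 = 5·141 + 10 = 715 → 36394/715
APPEND 19: p_5 = 19·36394 + 7177 = 698663, q_5 = 19·715 + 141 = 13726 → 698663/13726
APPEND 40: p_6 = 40·698663 + 36394 = 27982914, q_6 = 40·13726 + 715 = 549755 → 27982914/549755
APPEND 16: p_7 = 16·27982914 + 698663 = 448425287, q_7 = 16·549755 + 13726 = 8809806 → 448425287/8809806
APPEND 16: p_8 = 16·448425287 + 27982914 = 7202787506, q_8 = 16·8809806 + 549755 = 141506651 → 7202787506/141506651
APPEND 47: p_9 = 47·7202787506 + 448425287 = 338979438069, q_9 = 47·141506651 + 8809806 = 6659622403 → 338979438069/6659622403
APPEND 41: p_10 = 41·338979438069 + 7202787506 = 13905359748335, q_10 = 41·6659622403 + 141506651 = 273186025174 → 13905359748335/273186025174
APPEND 24: p_11 = 24·13905359748335 + 338979438069 = 334067613398109, q_11 = 24·273186025174 + 6659622403 = 6563124226579 → 334067613398109/6563124226579
APPEND 22: p_12 = 22·334067613398109 + 13905359748335 = 7363392854506733, q_12 = 22·6563124226579 + 273186025174 = 144661919009912 → 7363392854506733/144661919009912
APPEND 14: p_13 = 14·7363392854506733 + 334067613398109 = 103421567576492371, q_13 = 14·144661919009912 + 6563124226579 = 2031829990365347 → 103421567576492371/2031829990365347
APPEND 44: p_14 = 44·103421567576492371 + 7363392854506733 = 4557912366220171057, q_14 = 44·2031829990365347 + 144661919009912 = 89545181495085180 → 4557912366220171057/89545181495085180
APPEND 12: p_15 = 12·4557912366220171057 + 103421567576492371 = 54798369962218545055, q_15 = 12·89545181495085180 + 2031829990365347 = 1076574007931387507 → 54798369962218545055/1076574007931387507
APPEND 10: p_16 = 10·54798369962218545055 + 4557912366220171057 = 552541611988405621607, q_16 = 10·1076574007931387507 + 89545181495085180 = 10855285260808960250 → 552541611988405621607/10855285260808960250
APPEND 5: p_17 = 5·552541611988405621607 + 54798369962218545055 = 2817506429904246653090, q_17 = 5·10855285260808960250 + 1076574007931387507 = 55353000311976188757 → 2817506429904246653090/55353000311976188757

50/1
51/1
7177/141
36394/715
698663/13726
27982914/549755
448425287/8809806
7202787506/141506651
338979438069/6659622403
334067613398109/6563124226579
7363392854506733/144661919009912
103421567576492371/2031829990365347
4557912366220171057/89545181495085180
552541611988405621607/10855285260808960250
2817506429904246653090/55353000311976188757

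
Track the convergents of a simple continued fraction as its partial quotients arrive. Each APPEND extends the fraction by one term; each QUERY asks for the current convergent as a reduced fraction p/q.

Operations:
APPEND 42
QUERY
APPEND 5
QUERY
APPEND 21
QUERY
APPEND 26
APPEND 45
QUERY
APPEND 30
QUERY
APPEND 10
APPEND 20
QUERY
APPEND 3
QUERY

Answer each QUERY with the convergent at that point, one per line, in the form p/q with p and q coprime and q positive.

APPEND 42: p_0 = 42·1 + 0 = 42, q_0 = 42·0 + 1 = 1 → 42/1
APPEND 5: p_1 = 5·42 + 1 = 211, q_1 = 5·1 + 0 = 5 → 211/5
APPEND 21: p_2 = 21·211 + 42 = 4473, q_2 = 21·5 + 1 = 106 → 4473/106
APPEND 26: p_3 = 26·4473 + 211 = 116509, q_3 = 26·106 + 5 = 2761 → 116509/2761
APPEND 45: p_4 = 45·116509 + 4473 = 5247378, q_4 = 45·2761 + 106 = 124351 → 5247378/124351
APPEND 30: p_5 = 30·5247378 + 116509 = 157537849, q_5 = 30·124351 + 2761 = 3733291 → 157537849/3733291
APPEND 10: p_6 = 10·157537849 + 5247378 = 1580625868, q_6 = 10·3733291 + 124351 = 37457261 → 1580625868/37457261
APPEND 20: p_7 = 20·1580625868 + 157537849 = 31770055209, q_7 = 20·37457261 + 3733291 = 752878511 → 31770055209/752878511
APPEND 3: p_8 = 3·31770055209 + 1580625868 = 96890791495, q_8 = 3·752878511 + 37457261 = 2296092794 → 96890791495/2296092794

42/1
211/5
4473/106
5247378/124351
157537849/3733291
31770055209/752878511
96890791495/2296092794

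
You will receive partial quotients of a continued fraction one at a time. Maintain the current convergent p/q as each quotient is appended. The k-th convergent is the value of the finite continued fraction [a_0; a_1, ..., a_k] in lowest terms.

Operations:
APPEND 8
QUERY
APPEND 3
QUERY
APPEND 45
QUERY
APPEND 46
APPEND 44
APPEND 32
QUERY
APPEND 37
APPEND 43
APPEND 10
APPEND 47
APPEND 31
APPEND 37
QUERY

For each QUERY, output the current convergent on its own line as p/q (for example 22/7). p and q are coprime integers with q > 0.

APPEND 8: p_0 = 8·1 + 0 = 8, q_0 = 8·0 + 1 = 1 → 8/1
APPEND 3: p_1 = 3·8 + 1 = 25, q_1 = 3·1 + 0 = 3 → 25/3
APPEND 45: p_2 = 45·25 + 8 = 1133, q_2 = 45·3 + 1 = 136 → 1133/136
APPEND 46: p_3 = 46·1133 + 25 = 52143, q_3 = 46·136 + 3 = 6259 → 52143/6259
APPEND 44: p_4 = 44·52143 + 1133 = 2295425, q_4 = 44·6259 + 136 = 275532 → 2295425/275532
APPEND 32: p_5 = 32·2295425 + 52143 = 73505743, q_5 = 32·275532 + 6259 = 8823283 → 73505743/8823283
APPEND 37: p_6 = 37·73505743 + 2295425 = 2722007916, q_6 = 37·8823283 + 275532 = 326737003 → 2722007916/326737003
APPEND 43: p_7 = 43·2722007916 + 73505743 = 117119846131, q_7 = 43·326737003 + 8823283 = 14058514412 → 117119846131/14058514412
APPEND 10: p_8 = 10·117119846131 + 2722007916 = 1173920469226, q_8 = 10·14058514412 + 326737003 = 140911881123 → 1173920469226/140911881123
APPEND 47: p_9 = 47·1173920469226 + 117119846131 = 55291381899753, q_9 = 47·140911881123 + 14058514412 = 6636916927193 → 55291381899753/6636916927193
APPEND 31: p_10 = 31·55291381899753 + 1173920469226 = 1715206759361569, q_10 = 31·6636916927193 + 140911881123 = 205885336624106 → 1715206759361569/205885336624106
APPEND 37: p_11 = 37·1715206759361569 + 55291381899753 = 63517941478277806, q_11 = 37·205885336624106 + 6636916927193 = 7624394372019115 → 63517941478277806/7624394372019115

8/1
25/3
1133/136
73505743/8823283
63517941478277806/7624394372019115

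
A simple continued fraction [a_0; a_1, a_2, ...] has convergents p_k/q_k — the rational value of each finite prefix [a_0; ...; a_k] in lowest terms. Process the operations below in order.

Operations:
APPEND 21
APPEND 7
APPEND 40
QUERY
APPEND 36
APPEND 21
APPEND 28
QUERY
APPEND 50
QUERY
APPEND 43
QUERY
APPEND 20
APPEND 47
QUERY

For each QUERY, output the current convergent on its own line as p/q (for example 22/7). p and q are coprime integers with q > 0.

APPEND 21: p_0 = 21·1 + 0 = 21, q_0 = 21·0 + 1 = 1 → 21/1
APPEND 7: p_1 = 7·21 + 1 = 148, q_1 = 7·1 + 0 = 7 → 148/7
APPEND 40: p_2 = 40·148 + 21 = 5941, q_2 = 40·7 + 1 = 281 → 5941/281
APPEND 36: p_3 = 36·5941 + 148 = 214024, q_3 = 36·281 + 7 = 10123 → 214024/10123
APPEND 21: p_4 = 21·214024 + 5941 = 4500445, q_4 = 21·10123 + 281 = 212864 → 4500445/212864
APPEND 28: p_5 = 28·4500445 + 214024 = 126226484, q_5 = 28·212864 + 10123 = 5970315 → 126226484/5970315
APPEND 50: p_6 = 50·126226484 + 4500445 = 6315824645, q_6 = 50·5970315 + 212864 = 298728614 → 6315824645/298728614
APPEND 43: p_7 = 43·6315824645 + 126226484 = 271706686219, q_7 = 43·298728614 + 5970315 = 12851300717 → 271706686219/12851300717
APPEND 20: p_8 = 20·271706686219 + 6315824645 = 5440449549025, q_8 = 20·12851300717 + 298728614 = 257324742954 → 5440449549025/257324742954
APPEND 47: p_9 = 47·5440449549025 + 271706686219 = 255972835490394, q_9 = 47·257324742954 + 12851300717 = 12107114219555 → 255972835490394/12107114219555

5941/281
126226484/5970315
6315824645/298728614
271706686219/12851300717
255972835490394/12107114219555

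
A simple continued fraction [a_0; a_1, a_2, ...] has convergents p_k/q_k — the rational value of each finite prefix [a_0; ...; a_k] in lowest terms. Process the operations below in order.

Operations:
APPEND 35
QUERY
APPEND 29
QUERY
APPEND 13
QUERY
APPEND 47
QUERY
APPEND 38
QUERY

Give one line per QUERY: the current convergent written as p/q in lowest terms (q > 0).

35/1
1016/29
13243/378
623437/17795
23703849/676588

APPEND 35: p_0 = 35·1 + 0 = 35, q_0 = 35·0 + 1 = 1 → 35/1
APPEND 29: p_1 = 29·35 + 1 = 1016, q_1 = 29·1 + 0 = 29 → 1016/29
APPEND 13: p_2 = 13·1016 + 35 = 13243, q_2 = 13·29 + 1 = 378 → 13243/378
APPEND 47: p_3 = 47·13243 + 1016 = 623437, q_3 = 47·378 + 29 = 17795 → 623437/17795
APPEND 38: p_4 = 38·623437 + 13243 = 23703849, q_4 = 38·17795 + 378 = 676588 → 23703849/676588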